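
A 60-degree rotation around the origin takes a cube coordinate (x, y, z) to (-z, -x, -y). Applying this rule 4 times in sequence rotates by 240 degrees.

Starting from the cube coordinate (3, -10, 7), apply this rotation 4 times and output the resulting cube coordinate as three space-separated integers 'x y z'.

Start: (3, -10, 7)
Step 1: (3, -10, 7) -> (-(7), -(3), -(-10)) = (-7, -3, 10)
Step 2: (-7, -3, 10) -> (-(10), -(-7), -(-3)) = (-10, 7, 3)
Step 3: (-10, 7, 3) -> (-(3), -(-10), -(7)) = (-3, 10, -7)
Step 4: (-3, 10, -7) -> (-(-7), -(-3), -(10)) = (7, 3, -10)

Answer: 7 3 -10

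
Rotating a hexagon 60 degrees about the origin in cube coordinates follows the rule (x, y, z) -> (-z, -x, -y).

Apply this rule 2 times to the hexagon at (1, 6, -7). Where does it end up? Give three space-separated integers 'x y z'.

Start: (1, 6, -7)
Step 1: (1, 6, -7) -> (-(-7), -(1), -(6)) = (7, -1, -6)
Step 2: (7, -1, -6) -> (-(-6), -(7), -(-1)) = (6, -7, 1)

Answer: 6 -7 1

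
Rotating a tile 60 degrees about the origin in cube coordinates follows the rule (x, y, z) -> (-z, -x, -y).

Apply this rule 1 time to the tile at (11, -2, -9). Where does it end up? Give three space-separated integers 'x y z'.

Start: (11, -2, -9)
Step 1: (11, -2, -9) -> (-(-9), -(11), -(-2)) = (9, -11, 2)

Answer: 9 -11 2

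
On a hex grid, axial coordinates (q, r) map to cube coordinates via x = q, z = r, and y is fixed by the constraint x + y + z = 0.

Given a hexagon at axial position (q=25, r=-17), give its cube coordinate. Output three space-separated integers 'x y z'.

x = q = 25
z = r = -17
y = -x - z = -(25) - (-17) = -8

Answer: 25 -8 -17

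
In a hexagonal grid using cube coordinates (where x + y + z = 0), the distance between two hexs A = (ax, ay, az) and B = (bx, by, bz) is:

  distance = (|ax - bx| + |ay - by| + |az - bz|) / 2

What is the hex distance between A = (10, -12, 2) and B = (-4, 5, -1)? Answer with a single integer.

|ax - bx| = |10 - (-4)| = 14
|ay - by| = |-12 - 5| = 17
|az - bz| = |2 - (-1)| = 3
distance = (14 + 17 + 3) / 2 = 34 / 2 = 17

Answer: 17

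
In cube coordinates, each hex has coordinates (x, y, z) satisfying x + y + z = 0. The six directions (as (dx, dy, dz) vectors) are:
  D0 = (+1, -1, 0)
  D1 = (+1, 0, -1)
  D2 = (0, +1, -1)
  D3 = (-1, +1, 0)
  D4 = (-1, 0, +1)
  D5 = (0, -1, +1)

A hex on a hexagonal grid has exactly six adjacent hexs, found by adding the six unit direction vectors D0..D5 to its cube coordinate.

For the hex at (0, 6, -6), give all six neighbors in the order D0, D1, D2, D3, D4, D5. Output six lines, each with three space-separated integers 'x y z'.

Center: (0, 6, -6). Add each direction:
  D0: (0, 6, -6) + (1, -1, 0) = (1, 5, -6)
  D1: (0, 6, -6) + (1, 0, -1) = (1, 6, -7)
  D2: (0, 6, -6) + (0, 1, -1) = (0, 7, -7)
  D3: (0, 6, -6) + (-1, 1, 0) = (-1, 7, -6)
  D4: (0, 6, -6) + (-1, 0, 1) = (-1, 6, -5)
  D5: (0, 6, -6) + (0, -1, 1) = (0, 5, -5)

Answer: 1 5 -6
1 6 -7
0 7 -7
-1 7 -6
-1 6 -5
0 5 -5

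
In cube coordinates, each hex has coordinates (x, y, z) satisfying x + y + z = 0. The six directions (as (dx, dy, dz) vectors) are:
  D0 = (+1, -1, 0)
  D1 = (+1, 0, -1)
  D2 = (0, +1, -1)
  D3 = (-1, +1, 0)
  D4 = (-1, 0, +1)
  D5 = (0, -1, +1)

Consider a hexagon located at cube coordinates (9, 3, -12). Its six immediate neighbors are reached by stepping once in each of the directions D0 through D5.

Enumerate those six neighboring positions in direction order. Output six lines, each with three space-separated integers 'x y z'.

Answer: 10 2 -12
10 3 -13
9 4 -13
8 4 -12
8 3 -11
9 2 -11

Derivation:
Center: (9, 3, -12). Add each direction:
  D0: (9, 3, -12) + (1, -1, 0) = (10, 2, -12)
  D1: (9, 3, -12) + (1, 0, -1) = (10, 3, -13)
  D2: (9, 3, -12) + (0, 1, -1) = (9, 4, -13)
  D3: (9, 3, -12) + (-1, 1, 0) = (8, 4, -12)
  D4: (9, 3, -12) + (-1, 0, 1) = (8, 3, -11)
  D5: (9, 3, -12) + (0, -1, 1) = (9, 2, -11)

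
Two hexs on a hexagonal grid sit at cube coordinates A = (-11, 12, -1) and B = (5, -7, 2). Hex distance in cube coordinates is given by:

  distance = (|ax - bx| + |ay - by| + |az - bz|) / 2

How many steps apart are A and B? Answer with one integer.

|ax - bx| = |-11 - 5| = 16
|ay - by| = |12 - (-7)| = 19
|az - bz| = |-1 - 2| = 3
distance = (16 + 19 + 3) / 2 = 38 / 2 = 19

Answer: 19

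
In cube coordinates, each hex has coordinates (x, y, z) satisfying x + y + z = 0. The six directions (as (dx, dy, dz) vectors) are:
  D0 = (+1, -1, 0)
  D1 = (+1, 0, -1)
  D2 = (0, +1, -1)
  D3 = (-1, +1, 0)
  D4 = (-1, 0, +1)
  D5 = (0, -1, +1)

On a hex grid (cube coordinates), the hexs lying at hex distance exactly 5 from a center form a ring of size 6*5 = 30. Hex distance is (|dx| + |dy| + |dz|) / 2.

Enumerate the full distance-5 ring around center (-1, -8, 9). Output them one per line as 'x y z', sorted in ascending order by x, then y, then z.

Answer: -6 -8 14
-6 -7 13
-6 -6 12
-6 -5 11
-6 -4 10
-6 -3 9
-5 -9 14
-5 -3 8
-4 -10 14
-4 -3 7
-3 -11 14
-3 -3 6
-2 -12 14
-2 -3 5
-1 -13 14
-1 -3 4
0 -13 13
0 -4 4
1 -13 12
1 -5 4
2 -13 11
2 -6 4
3 -13 10
3 -7 4
4 -13 9
4 -12 8
4 -11 7
4 -10 6
4 -9 5
4 -8 4

Derivation:
Walk ring at distance 5 from (-1, -8, 9):
Start at center + D4*5 = (-6, -8, 14)
  hex 0: (-6, -8, 14)
  hex 1: (-5, -9, 14)
  hex 2: (-4, -10, 14)
  hex 3: (-3, -11, 14)
  hex 4: (-2, -12, 14)
  hex 5: (-1, -13, 14)
  hex 6: (0, -13, 13)
  hex 7: (1, -13, 12)
  hex 8: (2, -13, 11)
  hex 9: (3, -13, 10)
  hex 10: (4, -13, 9)
  hex 11: (4, -12, 8)
  hex 12: (4, -11, 7)
  hex 13: (4, -10, 6)
  hex 14: (4, -9, 5)
  hex 15: (4, -8, 4)
  hex 16: (3, -7, 4)
  hex 17: (2, -6, 4)
  hex 18: (1, -5, 4)
  hex 19: (0, -4, 4)
  hex 20: (-1, -3, 4)
  hex 21: (-2, -3, 5)
  hex 22: (-3, -3, 6)
  hex 23: (-4, -3, 7)
  hex 24: (-5, -3, 8)
  hex 25: (-6, -3, 9)
  hex 26: (-6, -4, 10)
  hex 27: (-6, -5, 11)
  hex 28: (-6, -6, 12)
  hex 29: (-6, -7, 13)
Sorted: 30 hexes.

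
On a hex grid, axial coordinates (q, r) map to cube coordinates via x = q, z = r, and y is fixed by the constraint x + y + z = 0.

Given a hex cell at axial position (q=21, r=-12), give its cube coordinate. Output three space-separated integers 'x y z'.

x = q = 21
z = r = -12
y = -x - z = -(21) - (-12) = -9

Answer: 21 -9 -12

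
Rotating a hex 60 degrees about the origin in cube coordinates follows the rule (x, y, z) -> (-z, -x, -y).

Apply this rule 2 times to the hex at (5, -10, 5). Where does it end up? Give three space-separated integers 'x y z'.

Answer: -10 5 5

Derivation:
Start: (5, -10, 5)
Step 1: (5, -10, 5) -> (-(5), -(5), -(-10)) = (-5, -5, 10)
Step 2: (-5, -5, 10) -> (-(10), -(-5), -(-5)) = (-10, 5, 5)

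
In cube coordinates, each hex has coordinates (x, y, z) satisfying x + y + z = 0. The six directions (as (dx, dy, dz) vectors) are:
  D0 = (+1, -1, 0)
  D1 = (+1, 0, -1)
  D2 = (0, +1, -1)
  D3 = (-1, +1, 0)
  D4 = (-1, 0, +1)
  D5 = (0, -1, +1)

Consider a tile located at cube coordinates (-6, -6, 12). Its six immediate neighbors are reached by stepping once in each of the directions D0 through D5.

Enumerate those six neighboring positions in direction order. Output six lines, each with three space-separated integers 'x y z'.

Answer: -5 -7 12
-5 -6 11
-6 -5 11
-7 -5 12
-7 -6 13
-6 -7 13

Derivation:
Center: (-6, -6, 12). Add each direction:
  D0: (-6, -6, 12) + (1, -1, 0) = (-5, -7, 12)
  D1: (-6, -6, 12) + (1, 0, -1) = (-5, -6, 11)
  D2: (-6, -6, 12) + (0, 1, -1) = (-6, -5, 11)
  D3: (-6, -6, 12) + (-1, 1, 0) = (-7, -5, 12)
  D4: (-6, -6, 12) + (-1, 0, 1) = (-7, -6, 13)
  D5: (-6, -6, 12) + (0, -1, 1) = (-6, -7, 13)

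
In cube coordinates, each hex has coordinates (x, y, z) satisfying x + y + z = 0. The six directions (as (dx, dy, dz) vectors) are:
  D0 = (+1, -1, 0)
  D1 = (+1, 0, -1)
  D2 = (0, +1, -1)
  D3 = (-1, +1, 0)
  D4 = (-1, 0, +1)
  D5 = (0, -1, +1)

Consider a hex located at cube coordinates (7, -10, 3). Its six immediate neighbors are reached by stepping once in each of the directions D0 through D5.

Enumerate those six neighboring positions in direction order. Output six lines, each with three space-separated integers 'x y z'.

Answer: 8 -11 3
8 -10 2
7 -9 2
6 -9 3
6 -10 4
7 -11 4

Derivation:
Center: (7, -10, 3). Add each direction:
  D0: (7, -10, 3) + (1, -1, 0) = (8, -11, 3)
  D1: (7, -10, 3) + (1, 0, -1) = (8, -10, 2)
  D2: (7, -10, 3) + (0, 1, -1) = (7, -9, 2)
  D3: (7, -10, 3) + (-1, 1, 0) = (6, -9, 3)
  D4: (7, -10, 3) + (-1, 0, 1) = (6, -10, 4)
  D5: (7, -10, 3) + (0, -1, 1) = (7, -11, 4)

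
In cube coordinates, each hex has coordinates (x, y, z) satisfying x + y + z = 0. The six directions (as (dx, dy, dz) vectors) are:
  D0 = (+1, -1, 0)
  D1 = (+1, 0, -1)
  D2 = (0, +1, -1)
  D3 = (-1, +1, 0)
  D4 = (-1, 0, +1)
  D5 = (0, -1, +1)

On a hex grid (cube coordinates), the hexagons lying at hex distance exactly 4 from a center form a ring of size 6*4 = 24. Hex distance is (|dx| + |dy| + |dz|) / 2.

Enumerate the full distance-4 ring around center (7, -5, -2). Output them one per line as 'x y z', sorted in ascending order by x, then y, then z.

Walk ring at distance 4 from (7, -5, -2):
Start at center + D4*4 = (3, -5, 2)
  hex 0: (3, -5, 2)
  hex 1: (4, -6, 2)
  hex 2: (5, -7, 2)
  hex 3: (6, -8, 2)
  hex 4: (7, -9, 2)
  hex 5: (8, -9, 1)
  hex 6: (9, -9, 0)
  hex 7: (10, -9, -1)
  hex 8: (11, -9, -2)
  hex 9: (11, -8, -3)
  hex 10: (11, -7, -4)
  hex 11: (11, -6, -5)
  hex 12: (11, -5, -6)
  hex 13: (10, -4, -6)
  hex 14: (9, -3, -6)
  hex 15: (8, -2, -6)
  hex 16: (7, -1, -6)
  hex 17: (6, -1, -5)
  hex 18: (5, -1, -4)
  hex 19: (4, -1, -3)
  hex 20: (3, -1, -2)
  hex 21: (3, -2, -1)
  hex 22: (3, -3, 0)
  hex 23: (3, -4, 1)
Sorted: 24 hexes.

Answer: 3 -5 2
3 -4 1
3 -3 0
3 -2 -1
3 -1 -2
4 -6 2
4 -1 -3
5 -7 2
5 -1 -4
6 -8 2
6 -1 -5
7 -9 2
7 -1 -6
8 -9 1
8 -2 -6
9 -9 0
9 -3 -6
10 -9 -1
10 -4 -6
11 -9 -2
11 -8 -3
11 -7 -4
11 -6 -5
11 -5 -6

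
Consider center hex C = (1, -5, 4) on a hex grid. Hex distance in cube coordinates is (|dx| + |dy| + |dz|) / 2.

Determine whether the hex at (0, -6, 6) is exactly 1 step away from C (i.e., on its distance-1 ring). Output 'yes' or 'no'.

Answer: no

Derivation:
|px - cx| = |0 - 1| = 1
|py - cy| = |-6 - (-5)| = 1
|pz - cz| = |6 - 4| = 2
distance = (1+1+2)/2 = 4/2 = 2
radius = 1; distance != radius -> no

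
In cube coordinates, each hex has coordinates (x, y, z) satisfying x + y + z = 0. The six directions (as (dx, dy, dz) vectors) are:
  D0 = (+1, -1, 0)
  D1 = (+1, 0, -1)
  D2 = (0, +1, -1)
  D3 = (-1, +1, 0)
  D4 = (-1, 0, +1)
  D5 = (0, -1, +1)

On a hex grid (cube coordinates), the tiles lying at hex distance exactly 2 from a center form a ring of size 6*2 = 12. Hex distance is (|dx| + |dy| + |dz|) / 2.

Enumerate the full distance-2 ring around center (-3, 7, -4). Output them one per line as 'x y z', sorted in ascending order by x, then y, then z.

Answer: -5 7 -2
-5 8 -3
-5 9 -4
-4 6 -2
-4 9 -5
-3 5 -2
-3 9 -6
-2 5 -3
-2 8 -6
-1 5 -4
-1 6 -5
-1 7 -6

Derivation:
Walk ring at distance 2 from (-3, 7, -4):
Start at center + D4*2 = (-5, 7, -2)
  hex 0: (-5, 7, -2)
  hex 1: (-4, 6, -2)
  hex 2: (-3, 5, -2)
  hex 3: (-2, 5, -3)
  hex 4: (-1, 5, -4)
  hex 5: (-1, 6, -5)
  hex 6: (-1, 7, -6)
  hex 7: (-2, 8, -6)
  hex 8: (-3, 9, -6)
  hex 9: (-4, 9, -5)
  hex 10: (-5, 9, -4)
  hex 11: (-5, 8, -3)
Sorted: 12 hexes.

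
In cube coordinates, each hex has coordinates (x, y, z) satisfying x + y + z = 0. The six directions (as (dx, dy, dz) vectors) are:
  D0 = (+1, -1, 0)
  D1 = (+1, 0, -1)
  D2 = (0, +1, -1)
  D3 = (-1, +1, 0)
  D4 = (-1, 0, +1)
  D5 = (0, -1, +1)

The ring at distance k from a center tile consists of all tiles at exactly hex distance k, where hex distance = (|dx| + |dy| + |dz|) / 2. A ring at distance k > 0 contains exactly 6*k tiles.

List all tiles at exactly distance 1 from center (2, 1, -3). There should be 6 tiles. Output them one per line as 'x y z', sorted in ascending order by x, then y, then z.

Walk ring at distance 1 from (2, 1, -3):
Start at center + D4*1 = (1, 1, -2)
  hex 0: (1, 1, -2)
  hex 1: (2, 0, -2)
  hex 2: (3, 0, -3)
  hex 3: (3, 1, -4)
  hex 4: (2, 2, -4)
  hex 5: (1, 2, -3)
Sorted: 6 hexes.

Answer: 1 1 -2
1 2 -3
2 0 -2
2 2 -4
3 0 -3
3 1 -4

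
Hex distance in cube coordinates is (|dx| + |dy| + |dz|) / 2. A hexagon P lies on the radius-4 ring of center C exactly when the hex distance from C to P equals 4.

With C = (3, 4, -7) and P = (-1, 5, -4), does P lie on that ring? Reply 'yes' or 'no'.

Answer: yes

Derivation:
|px - cx| = |-1 - 3| = 4
|py - cy| = |5 - 4| = 1
|pz - cz| = |-4 - (-7)| = 3
distance = (4+1+3)/2 = 8/2 = 4
radius = 4; distance == radius -> yes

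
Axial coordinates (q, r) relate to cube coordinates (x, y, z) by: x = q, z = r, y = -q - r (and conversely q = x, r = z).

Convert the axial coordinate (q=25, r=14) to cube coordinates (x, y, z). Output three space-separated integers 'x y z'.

x = q = 25
z = r = 14
y = -x - z = -(25) - (14) = -39

Answer: 25 -39 14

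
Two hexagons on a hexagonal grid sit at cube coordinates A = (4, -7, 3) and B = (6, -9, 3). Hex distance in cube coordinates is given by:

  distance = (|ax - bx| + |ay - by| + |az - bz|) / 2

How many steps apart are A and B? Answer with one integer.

Answer: 2

Derivation:
|ax - bx| = |4 - 6| = 2
|ay - by| = |-7 - (-9)| = 2
|az - bz| = |3 - 3| = 0
distance = (2 + 2 + 0) / 2 = 4 / 2 = 2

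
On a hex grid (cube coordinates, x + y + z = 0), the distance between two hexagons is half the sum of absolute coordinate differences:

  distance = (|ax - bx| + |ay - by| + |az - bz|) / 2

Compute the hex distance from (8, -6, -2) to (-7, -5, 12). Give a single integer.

|ax - bx| = |8 - (-7)| = 15
|ay - by| = |-6 - (-5)| = 1
|az - bz| = |-2 - 12| = 14
distance = (15 + 1 + 14) / 2 = 30 / 2 = 15

Answer: 15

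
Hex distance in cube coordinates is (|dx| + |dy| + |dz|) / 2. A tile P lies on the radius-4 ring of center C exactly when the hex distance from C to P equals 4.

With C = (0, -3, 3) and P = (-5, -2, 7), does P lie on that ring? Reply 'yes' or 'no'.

|px - cx| = |-5 - 0| = 5
|py - cy| = |-2 - (-3)| = 1
|pz - cz| = |7 - 3| = 4
distance = (5+1+4)/2 = 10/2 = 5
radius = 4; distance != radius -> no

Answer: no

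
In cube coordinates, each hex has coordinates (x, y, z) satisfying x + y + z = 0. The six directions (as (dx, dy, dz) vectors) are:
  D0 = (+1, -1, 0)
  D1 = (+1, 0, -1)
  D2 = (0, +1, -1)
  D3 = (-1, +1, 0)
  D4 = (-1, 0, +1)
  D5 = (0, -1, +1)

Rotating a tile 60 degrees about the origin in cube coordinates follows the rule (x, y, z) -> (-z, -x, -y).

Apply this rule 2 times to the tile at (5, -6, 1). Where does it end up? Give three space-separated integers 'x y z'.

Start: (5, -6, 1)
Step 1: (5, -6, 1) -> (-(1), -(5), -(-6)) = (-1, -5, 6)
Step 2: (-1, -5, 6) -> (-(6), -(-1), -(-5)) = (-6, 1, 5)

Answer: -6 1 5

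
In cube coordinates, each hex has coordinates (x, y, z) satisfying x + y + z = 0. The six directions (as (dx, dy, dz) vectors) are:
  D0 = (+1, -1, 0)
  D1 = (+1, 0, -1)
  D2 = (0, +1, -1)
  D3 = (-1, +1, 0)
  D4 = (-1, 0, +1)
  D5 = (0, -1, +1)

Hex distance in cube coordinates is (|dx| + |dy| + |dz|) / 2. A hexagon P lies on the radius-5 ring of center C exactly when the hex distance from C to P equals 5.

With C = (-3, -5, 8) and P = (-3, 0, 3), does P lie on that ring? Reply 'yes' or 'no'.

Answer: yes

Derivation:
|px - cx| = |-3 - (-3)| = 0
|py - cy| = |0 - (-5)| = 5
|pz - cz| = |3 - 8| = 5
distance = (0+5+5)/2 = 10/2 = 5
radius = 5; distance == radius -> yes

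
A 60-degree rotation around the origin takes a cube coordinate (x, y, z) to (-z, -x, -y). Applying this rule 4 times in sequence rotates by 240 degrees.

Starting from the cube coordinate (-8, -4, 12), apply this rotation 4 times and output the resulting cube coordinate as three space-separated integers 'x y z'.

Start: (-8, -4, 12)
Step 1: (-8, -4, 12) -> (-(12), -(-8), -(-4)) = (-12, 8, 4)
Step 2: (-12, 8, 4) -> (-(4), -(-12), -(8)) = (-4, 12, -8)
Step 3: (-4, 12, -8) -> (-(-8), -(-4), -(12)) = (8, 4, -12)
Step 4: (8, 4, -12) -> (-(-12), -(8), -(4)) = (12, -8, -4)

Answer: 12 -8 -4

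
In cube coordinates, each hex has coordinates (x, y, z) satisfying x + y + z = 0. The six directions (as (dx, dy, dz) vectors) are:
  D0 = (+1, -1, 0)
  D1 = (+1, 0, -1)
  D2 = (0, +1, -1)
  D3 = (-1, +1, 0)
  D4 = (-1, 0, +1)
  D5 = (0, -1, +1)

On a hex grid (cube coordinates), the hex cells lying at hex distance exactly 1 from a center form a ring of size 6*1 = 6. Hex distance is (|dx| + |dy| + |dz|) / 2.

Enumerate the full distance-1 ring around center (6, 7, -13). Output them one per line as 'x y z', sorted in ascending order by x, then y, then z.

Walk ring at distance 1 from (6, 7, -13):
Start at center + D4*1 = (5, 7, -12)
  hex 0: (5, 7, -12)
  hex 1: (6, 6, -12)
  hex 2: (7, 6, -13)
  hex 3: (7, 7, -14)
  hex 4: (6, 8, -14)
  hex 5: (5, 8, -13)
Sorted: 6 hexes.

Answer: 5 7 -12
5 8 -13
6 6 -12
6 8 -14
7 6 -13
7 7 -14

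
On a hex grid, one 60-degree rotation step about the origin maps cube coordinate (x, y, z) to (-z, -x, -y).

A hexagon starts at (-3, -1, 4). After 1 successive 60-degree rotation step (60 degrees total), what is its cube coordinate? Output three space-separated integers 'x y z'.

Answer: -4 3 1

Derivation:
Start: (-3, -1, 4)
Step 1: (-3, -1, 4) -> (-(4), -(-3), -(-1)) = (-4, 3, 1)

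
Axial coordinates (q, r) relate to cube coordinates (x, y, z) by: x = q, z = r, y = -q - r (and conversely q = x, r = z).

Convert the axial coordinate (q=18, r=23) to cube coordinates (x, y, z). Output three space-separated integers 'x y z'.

Answer: 18 -41 23

Derivation:
x = q = 18
z = r = 23
y = -x - z = -(18) - (23) = -41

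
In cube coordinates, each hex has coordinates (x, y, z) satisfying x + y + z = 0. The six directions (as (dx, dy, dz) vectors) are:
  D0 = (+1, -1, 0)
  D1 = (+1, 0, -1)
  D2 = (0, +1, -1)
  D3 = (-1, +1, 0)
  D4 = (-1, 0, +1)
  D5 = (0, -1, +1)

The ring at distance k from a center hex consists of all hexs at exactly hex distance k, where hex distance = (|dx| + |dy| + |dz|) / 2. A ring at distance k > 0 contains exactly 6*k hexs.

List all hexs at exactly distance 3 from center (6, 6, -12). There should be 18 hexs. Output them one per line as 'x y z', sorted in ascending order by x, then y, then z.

Walk ring at distance 3 from (6, 6, -12):
Start at center + D4*3 = (3, 6, -9)
  hex 0: (3, 6, -9)
  hex 1: (4, 5, -9)
  hex 2: (5, 4, -9)
  hex 3: (6, 3, -9)
  hex 4: (7, 3, -10)
  hex 5: (8, 3, -11)
  hex 6: (9, 3, -12)
  hex 7: (9, 4, -13)
  hex 8: (9, 5, -14)
  hex 9: (9, 6, -15)
  hex 10: (8, 7, -15)
  hex 11: (7, 8, -15)
  hex 12: (6, 9, -15)
  hex 13: (5, 9, -14)
  hex 14: (4, 9, -13)
  hex 15: (3, 9, -12)
  hex 16: (3, 8, -11)
  hex 17: (3, 7, -10)
Sorted: 18 hexes.

Answer: 3 6 -9
3 7 -10
3 8 -11
3 9 -12
4 5 -9
4 9 -13
5 4 -9
5 9 -14
6 3 -9
6 9 -15
7 3 -10
7 8 -15
8 3 -11
8 7 -15
9 3 -12
9 4 -13
9 5 -14
9 6 -15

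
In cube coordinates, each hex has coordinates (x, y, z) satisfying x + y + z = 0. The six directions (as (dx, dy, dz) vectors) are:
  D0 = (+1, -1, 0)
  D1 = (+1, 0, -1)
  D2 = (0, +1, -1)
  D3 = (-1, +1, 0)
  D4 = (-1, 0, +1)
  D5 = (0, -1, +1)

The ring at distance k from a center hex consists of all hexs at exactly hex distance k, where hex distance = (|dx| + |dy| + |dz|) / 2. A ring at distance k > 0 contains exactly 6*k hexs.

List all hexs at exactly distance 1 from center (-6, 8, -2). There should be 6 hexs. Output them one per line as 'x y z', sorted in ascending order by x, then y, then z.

Answer: -7 8 -1
-7 9 -2
-6 7 -1
-6 9 -3
-5 7 -2
-5 8 -3

Derivation:
Walk ring at distance 1 from (-6, 8, -2):
Start at center + D4*1 = (-7, 8, -1)
  hex 0: (-7, 8, -1)
  hex 1: (-6, 7, -1)
  hex 2: (-5, 7, -2)
  hex 3: (-5, 8, -3)
  hex 4: (-6, 9, -3)
  hex 5: (-7, 9, -2)
Sorted: 6 hexes.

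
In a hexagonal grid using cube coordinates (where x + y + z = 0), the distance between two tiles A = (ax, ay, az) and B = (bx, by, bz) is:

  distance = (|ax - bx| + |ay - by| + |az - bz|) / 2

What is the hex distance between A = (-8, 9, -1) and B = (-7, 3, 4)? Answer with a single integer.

|ax - bx| = |-8 - (-7)| = 1
|ay - by| = |9 - 3| = 6
|az - bz| = |-1 - 4| = 5
distance = (1 + 6 + 5) / 2 = 12 / 2 = 6

Answer: 6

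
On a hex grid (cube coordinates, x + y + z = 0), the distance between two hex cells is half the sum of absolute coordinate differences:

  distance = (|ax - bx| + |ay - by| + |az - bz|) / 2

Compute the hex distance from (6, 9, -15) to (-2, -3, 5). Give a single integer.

|ax - bx| = |6 - (-2)| = 8
|ay - by| = |9 - (-3)| = 12
|az - bz| = |-15 - 5| = 20
distance = (8 + 12 + 20) / 2 = 40 / 2 = 20

Answer: 20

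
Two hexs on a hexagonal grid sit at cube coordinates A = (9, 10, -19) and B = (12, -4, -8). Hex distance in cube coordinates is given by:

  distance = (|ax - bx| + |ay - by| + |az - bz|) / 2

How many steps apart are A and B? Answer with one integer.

Answer: 14

Derivation:
|ax - bx| = |9 - 12| = 3
|ay - by| = |10 - (-4)| = 14
|az - bz| = |-19 - (-8)| = 11
distance = (3 + 14 + 11) / 2 = 28 / 2 = 14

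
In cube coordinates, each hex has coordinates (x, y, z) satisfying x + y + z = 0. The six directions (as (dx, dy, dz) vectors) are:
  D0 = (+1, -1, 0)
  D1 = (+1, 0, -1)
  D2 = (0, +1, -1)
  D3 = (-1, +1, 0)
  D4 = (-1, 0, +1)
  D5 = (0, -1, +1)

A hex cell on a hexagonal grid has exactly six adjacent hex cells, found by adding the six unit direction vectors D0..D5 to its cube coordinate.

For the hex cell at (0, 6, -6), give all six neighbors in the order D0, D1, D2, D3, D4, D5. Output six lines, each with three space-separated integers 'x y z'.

Answer: 1 5 -6
1 6 -7
0 7 -7
-1 7 -6
-1 6 -5
0 5 -5

Derivation:
Center: (0, 6, -6). Add each direction:
  D0: (0, 6, -6) + (1, -1, 0) = (1, 5, -6)
  D1: (0, 6, -6) + (1, 0, -1) = (1, 6, -7)
  D2: (0, 6, -6) + (0, 1, -1) = (0, 7, -7)
  D3: (0, 6, -6) + (-1, 1, 0) = (-1, 7, -6)
  D4: (0, 6, -6) + (-1, 0, 1) = (-1, 6, -5)
  D5: (0, 6, -6) + (0, -1, 1) = (0, 5, -5)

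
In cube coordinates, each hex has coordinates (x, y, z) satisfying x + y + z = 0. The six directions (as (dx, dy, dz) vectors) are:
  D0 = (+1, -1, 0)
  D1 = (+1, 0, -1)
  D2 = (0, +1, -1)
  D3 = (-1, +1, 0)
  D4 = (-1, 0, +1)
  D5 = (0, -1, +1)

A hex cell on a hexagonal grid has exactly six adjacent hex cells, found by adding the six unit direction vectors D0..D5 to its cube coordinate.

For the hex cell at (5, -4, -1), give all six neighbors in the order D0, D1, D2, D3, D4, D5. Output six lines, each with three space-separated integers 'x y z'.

Center: (5, -4, -1). Add each direction:
  D0: (5, -4, -1) + (1, -1, 0) = (6, -5, -1)
  D1: (5, -4, -1) + (1, 0, -1) = (6, -4, -2)
  D2: (5, -4, -1) + (0, 1, -1) = (5, -3, -2)
  D3: (5, -4, -1) + (-1, 1, 0) = (4, -3, -1)
  D4: (5, -4, -1) + (-1, 0, 1) = (4, -4, 0)
  D5: (5, -4, -1) + (0, -1, 1) = (5, -5, 0)

Answer: 6 -5 -1
6 -4 -2
5 -3 -2
4 -3 -1
4 -4 0
5 -5 0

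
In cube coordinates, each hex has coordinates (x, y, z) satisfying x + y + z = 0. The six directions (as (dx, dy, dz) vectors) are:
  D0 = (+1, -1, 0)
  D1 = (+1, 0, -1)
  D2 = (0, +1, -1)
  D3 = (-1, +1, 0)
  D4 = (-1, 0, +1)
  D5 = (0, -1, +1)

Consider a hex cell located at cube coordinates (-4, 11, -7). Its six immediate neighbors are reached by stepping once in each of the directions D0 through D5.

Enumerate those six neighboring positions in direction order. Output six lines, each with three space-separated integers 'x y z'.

Center: (-4, 11, -7). Add each direction:
  D0: (-4, 11, -7) + (1, -1, 0) = (-3, 10, -7)
  D1: (-4, 11, -7) + (1, 0, -1) = (-3, 11, -8)
  D2: (-4, 11, -7) + (0, 1, -1) = (-4, 12, -8)
  D3: (-4, 11, -7) + (-1, 1, 0) = (-5, 12, -7)
  D4: (-4, 11, -7) + (-1, 0, 1) = (-5, 11, -6)
  D5: (-4, 11, -7) + (0, -1, 1) = (-4, 10, -6)

Answer: -3 10 -7
-3 11 -8
-4 12 -8
-5 12 -7
-5 11 -6
-4 10 -6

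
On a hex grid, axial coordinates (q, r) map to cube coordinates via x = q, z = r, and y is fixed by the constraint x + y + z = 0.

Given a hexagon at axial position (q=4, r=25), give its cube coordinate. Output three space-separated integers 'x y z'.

x = q = 4
z = r = 25
y = -x - z = -(4) - (25) = -29

Answer: 4 -29 25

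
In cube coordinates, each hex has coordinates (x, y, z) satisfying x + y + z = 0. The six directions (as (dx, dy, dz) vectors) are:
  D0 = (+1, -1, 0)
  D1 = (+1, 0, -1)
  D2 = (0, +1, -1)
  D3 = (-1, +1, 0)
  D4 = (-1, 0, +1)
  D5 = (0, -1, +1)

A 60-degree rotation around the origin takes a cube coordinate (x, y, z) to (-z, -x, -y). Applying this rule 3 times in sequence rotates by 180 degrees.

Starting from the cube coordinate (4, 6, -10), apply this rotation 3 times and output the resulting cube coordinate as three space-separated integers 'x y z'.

Answer: -4 -6 10

Derivation:
Start: (4, 6, -10)
Step 1: (4, 6, -10) -> (-(-10), -(4), -(6)) = (10, -4, -6)
Step 2: (10, -4, -6) -> (-(-6), -(10), -(-4)) = (6, -10, 4)
Step 3: (6, -10, 4) -> (-(4), -(6), -(-10)) = (-4, -6, 10)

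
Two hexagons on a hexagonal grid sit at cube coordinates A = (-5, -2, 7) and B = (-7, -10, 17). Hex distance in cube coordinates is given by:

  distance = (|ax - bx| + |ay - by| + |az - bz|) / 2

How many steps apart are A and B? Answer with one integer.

|ax - bx| = |-5 - (-7)| = 2
|ay - by| = |-2 - (-10)| = 8
|az - bz| = |7 - 17| = 10
distance = (2 + 8 + 10) / 2 = 20 / 2 = 10

Answer: 10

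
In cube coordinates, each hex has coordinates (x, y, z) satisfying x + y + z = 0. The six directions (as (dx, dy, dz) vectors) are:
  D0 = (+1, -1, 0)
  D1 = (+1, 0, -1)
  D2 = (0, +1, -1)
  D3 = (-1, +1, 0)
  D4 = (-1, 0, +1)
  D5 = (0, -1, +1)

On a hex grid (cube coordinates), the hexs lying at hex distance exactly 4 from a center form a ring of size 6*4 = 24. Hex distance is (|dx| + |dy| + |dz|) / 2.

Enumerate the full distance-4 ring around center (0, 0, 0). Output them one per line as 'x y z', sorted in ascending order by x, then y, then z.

Answer: -4 0 4
-4 1 3
-4 2 2
-4 3 1
-4 4 0
-3 -1 4
-3 4 -1
-2 -2 4
-2 4 -2
-1 -3 4
-1 4 -3
0 -4 4
0 4 -4
1 -4 3
1 3 -4
2 -4 2
2 2 -4
3 -4 1
3 1 -4
4 -4 0
4 -3 -1
4 -2 -2
4 -1 -3
4 0 -4

Derivation:
Walk ring at distance 4 from (0, 0, 0):
Start at center + D4*4 = (-4, 0, 4)
  hex 0: (-4, 0, 4)
  hex 1: (-3, -1, 4)
  hex 2: (-2, -2, 4)
  hex 3: (-1, -3, 4)
  hex 4: (0, -4, 4)
  hex 5: (1, -4, 3)
  hex 6: (2, -4, 2)
  hex 7: (3, -4, 1)
  hex 8: (4, -4, 0)
  hex 9: (4, -3, -1)
  hex 10: (4, -2, -2)
  hex 11: (4, -1, -3)
  hex 12: (4, 0, -4)
  hex 13: (3, 1, -4)
  hex 14: (2, 2, -4)
  hex 15: (1, 3, -4)
  hex 16: (0, 4, -4)
  hex 17: (-1, 4, -3)
  hex 18: (-2, 4, -2)
  hex 19: (-3, 4, -1)
  hex 20: (-4, 4, 0)
  hex 21: (-4, 3, 1)
  hex 22: (-4, 2, 2)
  hex 23: (-4, 1, 3)
Sorted: 24 hexes.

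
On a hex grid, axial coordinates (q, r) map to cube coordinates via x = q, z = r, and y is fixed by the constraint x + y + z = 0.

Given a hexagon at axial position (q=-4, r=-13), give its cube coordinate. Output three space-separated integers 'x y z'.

x = q = -4
z = r = -13
y = -x - z = -(-4) - (-13) = 17

Answer: -4 17 -13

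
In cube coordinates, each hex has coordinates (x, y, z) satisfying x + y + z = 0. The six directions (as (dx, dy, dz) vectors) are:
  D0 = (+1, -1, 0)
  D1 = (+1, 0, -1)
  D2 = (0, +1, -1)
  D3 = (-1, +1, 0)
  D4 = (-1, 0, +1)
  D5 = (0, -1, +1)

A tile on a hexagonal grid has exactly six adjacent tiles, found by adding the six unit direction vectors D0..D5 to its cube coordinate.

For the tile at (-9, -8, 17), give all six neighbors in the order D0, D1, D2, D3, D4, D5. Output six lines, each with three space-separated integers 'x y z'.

Center: (-9, -8, 17). Add each direction:
  D0: (-9, -8, 17) + (1, -1, 0) = (-8, -9, 17)
  D1: (-9, -8, 17) + (1, 0, -1) = (-8, -8, 16)
  D2: (-9, -8, 17) + (0, 1, -1) = (-9, -7, 16)
  D3: (-9, -8, 17) + (-1, 1, 0) = (-10, -7, 17)
  D4: (-9, -8, 17) + (-1, 0, 1) = (-10, -8, 18)
  D5: (-9, -8, 17) + (0, -1, 1) = (-9, -9, 18)

Answer: -8 -9 17
-8 -8 16
-9 -7 16
-10 -7 17
-10 -8 18
-9 -9 18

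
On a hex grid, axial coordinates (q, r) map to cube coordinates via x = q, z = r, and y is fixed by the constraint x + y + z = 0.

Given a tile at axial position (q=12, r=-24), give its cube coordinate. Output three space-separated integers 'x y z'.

x = q = 12
z = r = -24
y = -x - z = -(12) - (-24) = 12

Answer: 12 12 -24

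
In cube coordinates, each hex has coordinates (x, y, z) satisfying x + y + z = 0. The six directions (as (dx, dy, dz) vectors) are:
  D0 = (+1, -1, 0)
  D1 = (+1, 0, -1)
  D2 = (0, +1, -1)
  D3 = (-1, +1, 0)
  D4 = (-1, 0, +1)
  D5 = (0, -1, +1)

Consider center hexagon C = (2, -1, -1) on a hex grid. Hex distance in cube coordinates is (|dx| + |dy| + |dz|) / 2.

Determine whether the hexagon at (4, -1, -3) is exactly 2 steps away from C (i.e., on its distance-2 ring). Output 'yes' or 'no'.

Answer: yes

Derivation:
|px - cx| = |4 - 2| = 2
|py - cy| = |-1 - (-1)| = 0
|pz - cz| = |-3 - (-1)| = 2
distance = (2+0+2)/2 = 4/2 = 2
radius = 2; distance == radius -> yes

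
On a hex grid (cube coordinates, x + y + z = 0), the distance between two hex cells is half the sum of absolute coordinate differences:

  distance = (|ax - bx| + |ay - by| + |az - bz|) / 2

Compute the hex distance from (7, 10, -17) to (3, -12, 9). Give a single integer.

Answer: 26

Derivation:
|ax - bx| = |7 - 3| = 4
|ay - by| = |10 - (-12)| = 22
|az - bz| = |-17 - 9| = 26
distance = (4 + 22 + 26) / 2 = 52 / 2 = 26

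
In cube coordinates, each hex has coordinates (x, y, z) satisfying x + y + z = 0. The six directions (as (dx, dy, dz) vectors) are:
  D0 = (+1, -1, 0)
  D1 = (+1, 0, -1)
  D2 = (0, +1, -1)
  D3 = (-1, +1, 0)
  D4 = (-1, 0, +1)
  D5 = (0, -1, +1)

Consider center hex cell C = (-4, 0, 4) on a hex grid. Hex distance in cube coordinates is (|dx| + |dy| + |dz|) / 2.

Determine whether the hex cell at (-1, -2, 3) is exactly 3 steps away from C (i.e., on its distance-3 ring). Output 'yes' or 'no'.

|px - cx| = |-1 - (-4)| = 3
|py - cy| = |-2 - 0| = 2
|pz - cz| = |3 - 4| = 1
distance = (3+2+1)/2 = 6/2 = 3
radius = 3; distance == radius -> yes

Answer: yes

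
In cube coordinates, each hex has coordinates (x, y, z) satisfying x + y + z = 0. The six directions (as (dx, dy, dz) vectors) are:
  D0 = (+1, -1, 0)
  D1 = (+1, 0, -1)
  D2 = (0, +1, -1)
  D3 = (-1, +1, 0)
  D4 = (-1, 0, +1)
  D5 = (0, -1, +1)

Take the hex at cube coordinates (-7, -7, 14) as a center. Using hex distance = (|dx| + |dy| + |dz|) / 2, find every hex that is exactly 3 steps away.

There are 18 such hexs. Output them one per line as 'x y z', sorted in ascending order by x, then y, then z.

Answer: -10 -7 17
-10 -6 16
-10 -5 15
-10 -4 14
-9 -8 17
-9 -4 13
-8 -9 17
-8 -4 12
-7 -10 17
-7 -4 11
-6 -10 16
-6 -5 11
-5 -10 15
-5 -6 11
-4 -10 14
-4 -9 13
-4 -8 12
-4 -7 11

Derivation:
Walk ring at distance 3 from (-7, -7, 14):
Start at center + D4*3 = (-10, -7, 17)
  hex 0: (-10, -7, 17)
  hex 1: (-9, -8, 17)
  hex 2: (-8, -9, 17)
  hex 3: (-7, -10, 17)
  hex 4: (-6, -10, 16)
  hex 5: (-5, -10, 15)
  hex 6: (-4, -10, 14)
  hex 7: (-4, -9, 13)
  hex 8: (-4, -8, 12)
  hex 9: (-4, -7, 11)
  hex 10: (-5, -6, 11)
  hex 11: (-6, -5, 11)
  hex 12: (-7, -4, 11)
  hex 13: (-8, -4, 12)
  hex 14: (-9, -4, 13)
  hex 15: (-10, -4, 14)
  hex 16: (-10, -5, 15)
  hex 17: (-10, -6, 16)
Sorted: 18 hexes.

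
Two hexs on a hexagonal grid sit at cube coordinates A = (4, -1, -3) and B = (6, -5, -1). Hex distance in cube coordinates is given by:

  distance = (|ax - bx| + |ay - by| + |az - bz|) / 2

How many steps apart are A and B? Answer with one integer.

|ax - bx| = |4 - 6| = 2
|ay - by| = |-1 - (-5)| = 4
|az - bz| = |-3 - (-1)| = 2
distance = (2 + 4 + 2) / 2 = 8 / 2 = 4

Answer: 4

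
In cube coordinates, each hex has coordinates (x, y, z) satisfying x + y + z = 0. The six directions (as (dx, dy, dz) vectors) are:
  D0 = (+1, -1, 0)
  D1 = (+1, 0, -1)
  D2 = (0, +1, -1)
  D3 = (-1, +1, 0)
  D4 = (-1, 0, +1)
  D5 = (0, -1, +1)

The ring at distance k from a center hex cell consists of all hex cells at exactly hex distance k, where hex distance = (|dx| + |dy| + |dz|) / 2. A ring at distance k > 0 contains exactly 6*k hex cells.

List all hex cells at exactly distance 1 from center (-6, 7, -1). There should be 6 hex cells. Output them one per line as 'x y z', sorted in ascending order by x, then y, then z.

Answer: -7 7 0
-7 8 -1
-6 6 0
-6 8 -2
-5 6 -1
-5 7 -2

Derivation:
Walk ring at distance 1 from (-6, 7, -1):
Start at center + D4*1 = (-7, 7, 0)
  hex 0: (-7, 7, 0)
  hex 1: (-6, 6, 0)
  hex 2: (-5, 6, -1)
  hex 3: (-5, 7, -2)
  hex 4: (-6, 8, -2)
  hex 5: (-7, 8, -1)
Sorted: 6 hexes.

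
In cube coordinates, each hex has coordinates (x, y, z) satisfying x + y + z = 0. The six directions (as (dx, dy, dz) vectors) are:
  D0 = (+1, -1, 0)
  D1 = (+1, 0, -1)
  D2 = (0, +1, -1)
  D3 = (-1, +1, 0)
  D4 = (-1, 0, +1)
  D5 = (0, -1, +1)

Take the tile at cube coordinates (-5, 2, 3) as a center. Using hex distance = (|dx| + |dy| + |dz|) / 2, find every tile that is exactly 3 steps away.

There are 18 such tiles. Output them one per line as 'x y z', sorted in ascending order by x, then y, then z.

Answer: -8 2 6
-8 3 5
-8 4 4
-8 5 3
-7 1 6
-7 5 2
-6 0 6
-6 5 1
-5 -1 6
-5 5 0
-4 -1 5
-4 4 0
-3 -1 4
-3 3 0
-2 -1 3
-2 0 2
-2 1 1
-2 2 0

Derivation:
Walk ring at distance 3 from (-5, 2, 3):
Start at center + D4*3 = (-8, 2, 6)
  hex 0: (-8, 2, 6)
  hex 1: (-7, 1, 6)
  hex 2: (-6, 0, 6)
  hex 3: (-5, -1, 6)
  hex 4: (-4, -1, 5)
  hex 5: (-3, -1, 4)
  hex 6: (-2, -1, 3)
  hex 7: (-2, 0, 2)
  hex 8: (-2, 1, 1)
  hex 9: (-2, 2, 0)
  hex 10: (-3, 3, 0)
  hex 11: (-4, 4, 0)
  hex 12: (-5, 5, 0)
  hex 13: (-6, 5, 1)
  hex 14: (-7, 5, 2)
  hex 15: (-8, 5, 3)
  hex 16: (-8, 4, 4)
  hex 17: (-8, 3, 5)
Sorted: 18 hexes.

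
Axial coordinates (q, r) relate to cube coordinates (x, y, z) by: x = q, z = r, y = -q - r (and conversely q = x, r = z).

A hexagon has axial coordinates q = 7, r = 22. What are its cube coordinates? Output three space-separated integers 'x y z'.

Answer: 7 -29 22

Derivation:
x = q = 7
z = r = 22
y = -x - z = -(7) - (22) = -29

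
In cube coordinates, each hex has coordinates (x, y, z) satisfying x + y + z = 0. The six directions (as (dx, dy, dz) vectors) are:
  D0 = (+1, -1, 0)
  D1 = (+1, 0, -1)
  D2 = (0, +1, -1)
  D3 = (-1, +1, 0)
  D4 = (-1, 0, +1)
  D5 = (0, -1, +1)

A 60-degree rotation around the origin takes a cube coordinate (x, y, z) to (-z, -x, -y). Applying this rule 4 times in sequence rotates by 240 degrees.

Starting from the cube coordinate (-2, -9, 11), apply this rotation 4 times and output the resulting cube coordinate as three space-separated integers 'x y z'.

Start: (-2, -9, 11)
Step 1: (-2, -9, 11) -> (-(11), -(-2), -(-9)) = (-11, 2, 9)
Step 2: (-11, 2, 9) -> (-(9), -(-11), -(2)) = (-9, 11, -2)
Step 3: (-9, 11, -2) -> (-(-2), -(-9), -(11)) = (2, 9, -11)
Step 4: (2, 9, -11) -> (-(-11), -(2), -(9)) = (11, -2, -9)

Answer: 11 -2 -9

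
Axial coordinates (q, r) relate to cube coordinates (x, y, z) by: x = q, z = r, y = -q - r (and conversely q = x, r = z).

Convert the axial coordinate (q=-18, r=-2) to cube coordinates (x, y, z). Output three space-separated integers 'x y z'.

x = q = -18
z = r = -2
y = -x - z = -(-18) - (-2) = 20

Answer: -18 20 -2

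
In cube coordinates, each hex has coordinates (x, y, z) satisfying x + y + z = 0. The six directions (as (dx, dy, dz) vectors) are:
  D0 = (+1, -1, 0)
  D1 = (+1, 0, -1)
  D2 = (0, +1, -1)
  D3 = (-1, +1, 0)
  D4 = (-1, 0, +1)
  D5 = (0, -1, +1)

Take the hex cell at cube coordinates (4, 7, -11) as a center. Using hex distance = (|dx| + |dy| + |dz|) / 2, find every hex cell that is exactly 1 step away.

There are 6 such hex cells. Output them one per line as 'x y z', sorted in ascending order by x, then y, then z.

Answer: 3 7 -10
3 8 -11
4 6 -10
4 8 -12
5 6 -11
5 7 -12

Derivation:
Walk ring at distance 1 from (4, 7, -11):
Start at center + D4*1 = (3, 7, -10)
  hex 0: (3, 7, -10)
  hex 1: (4, 6, -10)
  hex 2: (5, 6, -11)
  hex 3: (5, 7, -12)
  hex 4: (4, 8, -12)
  hex 5: (3, 8, -11)
Sorted: 6 hexes.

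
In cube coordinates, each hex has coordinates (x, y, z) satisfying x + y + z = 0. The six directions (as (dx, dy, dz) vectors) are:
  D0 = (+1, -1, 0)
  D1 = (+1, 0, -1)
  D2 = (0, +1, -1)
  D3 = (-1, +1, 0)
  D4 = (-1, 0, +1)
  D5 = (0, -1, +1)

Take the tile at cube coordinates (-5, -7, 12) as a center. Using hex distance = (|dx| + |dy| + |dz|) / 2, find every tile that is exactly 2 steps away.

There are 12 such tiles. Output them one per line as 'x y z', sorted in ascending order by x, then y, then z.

Answer: -7 -7 14
-7 -6 13
-7 -5 12
-6 -8 14
-6 -5 11
-5 -9 14
-5 -5 10
-4 -9 13
-4 -6 10
-3 -9 12
-3 -8 11
-3 -7 10

Derivation:
Walk ring at distance 2 from (-5, -7, 12):
Start at center + D4*2 = (-7, -7, 14)
  hex 0: (-7, -7, 14)
  hex 1: (-6, -8, 14)
  hex 2: (-5, -9, 14)
  hex 3: (-4, -9, 13)
  hex 4: (-3, -9, 12)
  hex 5: (-3, -8, 11)
  hex 6: (-3, -7, 10)
  hex 7: (-4, -6, 10)
  hex 8: (-5, -5, 10)
  hex 9: (-6, -5, 11)
  hex 10: (-7, -5, 12)
  hex 11: (-7, -6, 13)
Sorted: 12 hexes.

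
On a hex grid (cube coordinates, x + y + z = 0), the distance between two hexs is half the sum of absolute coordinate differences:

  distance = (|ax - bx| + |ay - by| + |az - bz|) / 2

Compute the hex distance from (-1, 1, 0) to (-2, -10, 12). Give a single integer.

|ax - bx| = |-1 - (-2)| = 1
|ay - by| = |1 - (-10)| = 11
|az - bz| = |0 - 12| = 12
distance = (1 + 11 + 12) / 2 = 24 / 2 = 12

Answer: 12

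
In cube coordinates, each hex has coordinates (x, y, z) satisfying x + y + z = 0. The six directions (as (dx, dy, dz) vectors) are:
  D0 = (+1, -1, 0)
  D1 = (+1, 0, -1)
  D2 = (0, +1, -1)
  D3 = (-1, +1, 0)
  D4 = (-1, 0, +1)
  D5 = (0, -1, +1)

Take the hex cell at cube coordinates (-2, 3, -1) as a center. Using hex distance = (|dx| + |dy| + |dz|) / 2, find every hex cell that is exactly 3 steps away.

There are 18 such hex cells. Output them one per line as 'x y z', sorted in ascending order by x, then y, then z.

Answer: -5 3 2
-5 4 1
-5 5 0
-5 6 -1
-4 2 2
-4 6 -2
-3 1 2
-3 6 -3
-2 0 2
-2 6 -4
-1 0 1
-1 5 -4
0 0 0
0 4 -4
1 0 -1
1 1 -2
1 2 -3
1 3 -4

Derivation:
Walk ring at distance 3 from (-2, 3, -1):
Start at center + D4*3 = (-5, 3, 2)
  hex 0: (-5, 3, 2)
  hex 1: (-4, 2, 2)
  hex 2: (-3, 1, 2)
  hex 3: (-2, 0, 2)
  hex 4: (-1, 0, 1)
  hex 5: (0, 0, 0)
  hex 6: (1, 0, -1)
  hex 7: (1, 1, -2)
  hex 8: (1, 2, -3)
  hex 9: (1, 3, -4)
  hex 10: (0, 4, -4)
  hex 11: (-1, 5, -4)
  hex 12: (-2, 6, -4)
  hex 13: (-3, 6, -3)
  hex 14: (-4, 6, -2)
  hex 15: (-5, 6, -1)
  hex 16: (-5, 5, 0)
  hex 17: (-5, 4, 1)
Sorted: 18 hexes.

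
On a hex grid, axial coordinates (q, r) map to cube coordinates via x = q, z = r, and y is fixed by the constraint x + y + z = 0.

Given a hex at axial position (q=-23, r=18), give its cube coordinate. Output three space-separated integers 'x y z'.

Answer: -23 5 18

Derivation:
x = q = -23
z = r = 18
y = -x - z = -(-23) - (18) = 5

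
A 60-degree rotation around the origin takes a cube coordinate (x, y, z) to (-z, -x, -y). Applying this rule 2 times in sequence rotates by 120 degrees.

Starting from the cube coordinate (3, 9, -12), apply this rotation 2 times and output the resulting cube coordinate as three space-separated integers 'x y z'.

Start: (3, 9, -12)
Step 1: (3, 9, -12) -> (-(-12), -(3), -(9)) = (12, -3, -9)
Step 2: (12, -3, -9) -> (-(-9), -(12), -(-3)) = (9, -12, 3)

Answer: 9 -12 3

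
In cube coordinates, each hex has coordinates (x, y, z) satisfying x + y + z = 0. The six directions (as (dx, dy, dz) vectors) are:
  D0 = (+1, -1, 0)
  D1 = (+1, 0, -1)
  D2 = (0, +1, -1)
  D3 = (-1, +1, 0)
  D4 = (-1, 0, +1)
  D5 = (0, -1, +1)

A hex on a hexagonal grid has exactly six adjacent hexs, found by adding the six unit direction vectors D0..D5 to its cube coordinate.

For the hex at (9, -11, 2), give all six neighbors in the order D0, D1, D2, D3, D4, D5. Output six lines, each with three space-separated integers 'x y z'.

Center: (9, -11, 2). Add each direction:
  D0: (9, -11, 2) + (1, -1, 0) = (10, -12, 2)
  D1: (9, -11, 2) + (1, 0, -1) = (10, -11, 1)
  D2: (9, -11, 2) + (0, 1, -1) = (9, -10, 1)
  D3: (9, -11, 2) + (-1, 1, 0) = (8, -10, 2)
  D4: (9, -11, 2) + (-1, 0, 1) = (8, -11, 3)
  D5: (9, -11, 2) + (0, -1, 1) = (9, -12, 3)

Answer: 10 -12 2
10 -11 1
9 -10 1
8 -10 2
8 -11 3
9 -12 3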